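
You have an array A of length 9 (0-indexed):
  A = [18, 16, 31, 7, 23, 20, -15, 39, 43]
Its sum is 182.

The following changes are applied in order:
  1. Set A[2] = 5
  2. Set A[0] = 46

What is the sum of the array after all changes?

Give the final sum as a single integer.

Initial sum: 182
Change 1: A[2] 31 -> 5, delta = -26, sum = 156
Change 2: A[0] 18 -> 46, delta = 28, sum = 184

Answer: 184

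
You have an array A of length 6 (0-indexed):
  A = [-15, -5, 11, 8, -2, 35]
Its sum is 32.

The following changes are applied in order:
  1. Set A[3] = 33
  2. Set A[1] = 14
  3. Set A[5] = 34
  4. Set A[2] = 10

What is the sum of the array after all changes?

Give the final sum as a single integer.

Initial sum: 32
Change 1: A[3] 8 -> 33, delta = 25, sum = 57
Change 2: A[1] -5 -> 14, delta = 19, sum = 76
Change 3: A[5] 35 -> 34, delta = -1, sum = 75
Change 4: A[2] 11 -> 10, delta = -1, sum = 74

Answer: 74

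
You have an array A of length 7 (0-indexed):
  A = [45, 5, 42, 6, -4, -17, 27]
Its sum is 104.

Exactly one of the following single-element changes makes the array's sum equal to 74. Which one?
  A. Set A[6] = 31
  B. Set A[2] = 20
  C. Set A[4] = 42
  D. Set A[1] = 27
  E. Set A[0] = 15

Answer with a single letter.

Answer: E

Derivation:
Option A: A[6] 27->31, delta=4, new_sum=104+(4)=108
Option B: A[2] 42->20, delta=-22, new_sum=104+(-22)=82
Option C: A[4] -4->42, delta=46, new_sum=104+(46)=150
Option D: A[1] 5->27, delta=22, new_sum=104+(22)=126
Option E: A[0] 45->15, delta=-30, new_sum=104+(-30)=74 <-- matches target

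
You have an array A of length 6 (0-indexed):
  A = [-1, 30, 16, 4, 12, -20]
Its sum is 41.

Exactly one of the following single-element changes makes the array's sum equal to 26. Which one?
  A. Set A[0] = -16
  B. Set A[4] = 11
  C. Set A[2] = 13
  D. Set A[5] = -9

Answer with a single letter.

Option A: A[0] -1->-16, delta=-15, new_sum=41+(-15)=26 <-- matches target
Option B: A[4] 12->11, delta=-1, new_sum=41+(-1)=40
Option C: A[2] 16->13, delta=-3, new_sum=41+(-3)=38
Option D: A[5] -20->-9, delta=11, new_sum=41+(11)=52

Answer: A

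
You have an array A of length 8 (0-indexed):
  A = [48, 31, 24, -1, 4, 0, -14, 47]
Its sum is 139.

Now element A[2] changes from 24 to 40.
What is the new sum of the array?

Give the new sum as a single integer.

Answer: 155

Derivation:
Old value at index 2: 24
New value at index 2: 40
Delta = 40 - 24 = 16
New sum = old_sum + delta = 139 + (16) = 155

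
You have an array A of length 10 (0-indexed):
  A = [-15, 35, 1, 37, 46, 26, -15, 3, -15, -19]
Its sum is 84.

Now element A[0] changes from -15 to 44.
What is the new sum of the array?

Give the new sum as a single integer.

Old value at index 0: -15
New value at index 0: 44
Delta = 44 - -15 = 59
New sum = old_sum + delta = 84 + (59) = 143

Answer: 143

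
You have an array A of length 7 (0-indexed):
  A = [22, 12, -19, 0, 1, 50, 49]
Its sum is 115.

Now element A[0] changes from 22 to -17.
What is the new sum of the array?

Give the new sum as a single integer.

Old value at index 0: 22
New value at index 0: -17
Delta = -17 - 22 = -39
New sum = old_sum + delta = 115 + (-39) = 76

Answer: 76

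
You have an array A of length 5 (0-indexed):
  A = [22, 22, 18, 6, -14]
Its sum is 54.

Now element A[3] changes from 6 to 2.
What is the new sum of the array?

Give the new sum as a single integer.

Answer: 50

Derivation:
Old value at index 3: 6
New value at index 3: 2
Delta = 2 - 6 = -4
New sum = old_sum + delta = 54 + (-4) = 50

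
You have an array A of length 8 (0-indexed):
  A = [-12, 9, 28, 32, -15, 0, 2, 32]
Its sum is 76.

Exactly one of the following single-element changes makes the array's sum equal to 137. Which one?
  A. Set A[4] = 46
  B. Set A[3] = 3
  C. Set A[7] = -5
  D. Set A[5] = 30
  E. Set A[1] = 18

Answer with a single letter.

Answer: A

Derivation:
Option A: A[4] -15->46, delta=61, new_sum=76+(61)=137 <-- matches target
Option B: A[3] 32->3, delta=-29, new_sum=76+(-29)=47
Option C: A[7] 32->-5, delta=-37, new_sum=76+(-37)=39
Option D: A[5] 0->30, delta=30, new_sum=76+(30)=106
Option E: A[1] 9->18, delta=9, new_sum=76+(9)=85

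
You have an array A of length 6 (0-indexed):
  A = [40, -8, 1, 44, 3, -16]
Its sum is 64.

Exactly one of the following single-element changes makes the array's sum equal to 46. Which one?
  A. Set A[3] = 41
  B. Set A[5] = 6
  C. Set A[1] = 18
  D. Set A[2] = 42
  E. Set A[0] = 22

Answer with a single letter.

Option A: A[3] 44->41, delta=-3, new_sum=64+(-3)=61
Option B: A[5] -16->6, delta=22, new_sum=64+(22)=86
Option C: A[1] -8->18, delta=26, new_sum=64+(26)=90
Option D: A[2] 1->42, delta=41, new_sum=64+(41)=105
Option E: A[0] 40->22, delta=-18, new_sum=64+(-18)=46 <-- matches target

Answer: E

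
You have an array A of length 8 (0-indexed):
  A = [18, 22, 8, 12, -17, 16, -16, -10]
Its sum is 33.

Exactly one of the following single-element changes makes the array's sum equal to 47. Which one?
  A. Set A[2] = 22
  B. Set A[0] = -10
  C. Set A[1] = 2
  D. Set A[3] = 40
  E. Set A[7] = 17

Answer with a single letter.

Option A: A[2] 8->22, delta=14, new_sum=33+(14)=47 <-- matches target
Option B: A[0] 18->-10, delta=-28, new_sum=33+(-28)=5
Option C: A[1] 22->2, delta=-20, new_sum=33+(-20)=13
Option D: A[3] 12->40, delta=28, new_sum=33+(28)=61
Option E: A[7] -10->17, delta=27, new_sum=33+(27)=60

Answer: A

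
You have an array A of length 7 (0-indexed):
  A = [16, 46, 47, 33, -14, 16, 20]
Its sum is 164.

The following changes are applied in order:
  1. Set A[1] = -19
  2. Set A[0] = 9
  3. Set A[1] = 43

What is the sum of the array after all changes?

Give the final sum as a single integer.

Answer: 154

Derivation:
Initial sum: 164
Change 1: A[1] 46 -> -19, delta = -65, sum = 99
Change 2: A[0] 16 -> 9, delta = -7, sum = 92
Change 3: A[1] -19 -> 43, delta = 62, sum = 154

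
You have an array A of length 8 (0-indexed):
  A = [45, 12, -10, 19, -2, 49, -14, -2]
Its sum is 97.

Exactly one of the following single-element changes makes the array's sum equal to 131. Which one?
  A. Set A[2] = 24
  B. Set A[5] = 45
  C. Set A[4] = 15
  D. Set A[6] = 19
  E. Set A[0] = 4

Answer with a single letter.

Option A: A[2] -10->24, delta=34, new_sum=97+(34)=131 <-- matches target
Option B: A[5] 49->45, delta=-4, new_sum=97+(-4)=93
Option C: A[4] -2->15, delta=17, new_sum=97+(17)=114
Option D: A[6] -14->19, delta=33, new_sum=97+(33)=130
Option E: A[0] 45->4, delta=-41, new_sum=97+(-41)=56

Answer: A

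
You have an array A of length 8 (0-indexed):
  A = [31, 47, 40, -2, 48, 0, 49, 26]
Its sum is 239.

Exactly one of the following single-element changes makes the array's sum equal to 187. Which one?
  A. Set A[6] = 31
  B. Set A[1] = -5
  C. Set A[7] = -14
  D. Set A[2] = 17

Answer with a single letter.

Answer: B

Derivation:
Option A: A[6] 49->31, delta=-18, new_sum=239+(-18)=221
Option B: A[1] 47->-5, delta=-52, new_sum=239+(-52)=187 <-- matches target
Option C: A[7] 26->-14, delta=-40, new_sum=239+(-40)=199
Option D: A[2] 40->17, delta=-23, new_sum=239+(-23)=216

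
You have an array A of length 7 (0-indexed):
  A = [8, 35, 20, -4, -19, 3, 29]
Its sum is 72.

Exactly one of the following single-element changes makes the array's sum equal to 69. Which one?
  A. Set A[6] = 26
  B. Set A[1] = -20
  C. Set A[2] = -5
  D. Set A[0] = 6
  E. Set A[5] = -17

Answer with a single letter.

Option A: A[6] 29->26, delta=-3, new_sum=72+(-3)=69 <-- matches target
Option B: A[1] 35->-20, delta=-55, new_sum=72+(-55)=17
Option C: A[2] 20->-5, delta=-25, new_sum=72+(-25)=47
Option D: A[0] 8->6, delta=-2, new_sum=72+(-2)=70
Option E: A[5] 3->-17, delta=-20, new_sum=72+(-20)=52

Answer: A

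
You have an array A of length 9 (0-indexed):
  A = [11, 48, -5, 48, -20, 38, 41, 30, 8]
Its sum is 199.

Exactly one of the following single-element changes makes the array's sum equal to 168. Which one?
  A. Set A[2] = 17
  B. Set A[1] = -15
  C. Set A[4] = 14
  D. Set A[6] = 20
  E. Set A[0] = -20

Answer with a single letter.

Option A: A[2] -5->17, delta=22, new_sum=199+(22)=221
Option B: A[1] 48->-15, delta=-63, new_sum=199+(-63)=136
Option C: A[4] -20->14, delta=34, new_sum=199+(34)=233
Option D: A[6] 41->20, delta=-21, new_sum=199+(-21)=178
Option E: A[0] 11->-20, delta=-31, new_sum=199+(-31)=168 <-- matches target

Answer: E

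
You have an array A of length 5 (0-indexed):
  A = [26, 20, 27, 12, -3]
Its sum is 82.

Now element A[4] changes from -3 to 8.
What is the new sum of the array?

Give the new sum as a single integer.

Old value at index 4: -3
New value at index 4: 8
Delta = 8 - -3 = 11
New sum = old_sum + delta = 82 + (11) = 93

Answer: 93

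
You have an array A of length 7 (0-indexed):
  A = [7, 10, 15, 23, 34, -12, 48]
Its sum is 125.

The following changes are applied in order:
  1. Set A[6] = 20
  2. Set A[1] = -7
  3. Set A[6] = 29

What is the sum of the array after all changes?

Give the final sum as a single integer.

Answer: 89

Derivation:
Initial sum: 125
Change 1: A[6] 48 -> 20, delta = -28, sum = 97
Change 2: A[1] 10 -> -7, delta = -17, sum = 80
Change 3: A[6] 20 -> 29, delta = 9, sum = 89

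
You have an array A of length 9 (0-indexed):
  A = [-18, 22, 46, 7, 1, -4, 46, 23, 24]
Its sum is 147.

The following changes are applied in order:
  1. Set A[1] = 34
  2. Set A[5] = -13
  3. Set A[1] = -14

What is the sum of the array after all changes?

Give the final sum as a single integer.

Initial sum: 147
Change 1: A[1] 22 -> 34, delta = 12, sum = 159
Change 2: A[5] -4 -> -13, delta = -9, sum = 150
Change 3: A[1] 34 -> -14, delta = -48, sum = 102

Answer: 102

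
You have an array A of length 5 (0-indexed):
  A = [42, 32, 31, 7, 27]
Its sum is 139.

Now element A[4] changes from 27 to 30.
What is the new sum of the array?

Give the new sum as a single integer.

Answer: 142

Derivation:
Old value at index 4: 27
New value at index 4: 30
Delta = 30 - 27 = 3
New sum = old_sum + delta = 139 + (3) = 142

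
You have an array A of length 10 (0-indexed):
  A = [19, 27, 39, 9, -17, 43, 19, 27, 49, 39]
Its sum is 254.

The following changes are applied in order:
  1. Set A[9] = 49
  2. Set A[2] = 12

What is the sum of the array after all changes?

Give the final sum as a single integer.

Initial sum: 254
Change 1: A[9] 39 -> 49, delta = 10, sum = 264
Change 2: A[2] 39 -> 12, delta = -27, sum = 237

Answer: 237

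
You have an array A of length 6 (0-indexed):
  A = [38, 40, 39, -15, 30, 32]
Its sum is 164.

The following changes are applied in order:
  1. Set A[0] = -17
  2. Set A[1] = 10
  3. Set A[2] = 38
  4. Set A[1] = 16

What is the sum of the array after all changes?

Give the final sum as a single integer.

Answer: 84

Derivation:
Initial sum: 164
Change 1: A[0] 38 -> -17, delta = -55, sum = 109
Change 2: A[1] 40 -> 10, delta = -30, sum = 79
Change 3: A[2] 39 -> 38, delta = -1, sum = 78
Change 4: A[1] 10 -> 16, delta = 6, sum = 84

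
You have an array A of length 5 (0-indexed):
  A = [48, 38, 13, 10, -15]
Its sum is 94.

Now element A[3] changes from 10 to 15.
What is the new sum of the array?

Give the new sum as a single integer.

Answer: 99

Derivation:
Old value at index 3: 10
New value at index 3: 15
Delta = 15 - 10 = 5
New sum = old_sum + delta = 94 + (5) = 99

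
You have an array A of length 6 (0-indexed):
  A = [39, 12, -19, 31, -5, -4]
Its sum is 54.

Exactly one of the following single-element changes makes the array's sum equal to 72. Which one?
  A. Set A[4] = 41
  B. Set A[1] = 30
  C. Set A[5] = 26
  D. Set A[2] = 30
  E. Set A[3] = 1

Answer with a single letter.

Answer: B

Derivation:
Option A: A[4] -5->41, delta=46, new_sum=54+(46)=100
Option B: A[1] 12->30, delta=18, new_sum=54+(18)=72 <-- matches target
Option C: A[5] -4->26, delta=30, new_sum=54+(30)=84
Option D: A[2] -19->30, delta=49, new_sum=54+(49)=103
Option E: A[3] 31->1, delta=-30, new_sum=54+(-30)=24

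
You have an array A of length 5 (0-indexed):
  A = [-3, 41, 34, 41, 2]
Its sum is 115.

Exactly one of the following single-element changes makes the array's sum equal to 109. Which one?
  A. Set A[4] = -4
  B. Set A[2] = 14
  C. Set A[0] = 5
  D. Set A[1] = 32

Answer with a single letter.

Answer: A

Derivation:
Option A: A[4] 2->-4, delta=-6, new_sum=115+(-6)=109 <-- matches target
Option B: A[2] 34->14, delta=-20, new_sum=115+(-20)=95
Option C: A[0] -3->5, delta=8, new_sum=115+(8)=123
Option D: A[1] 41->32, delta=-9, new_sum=115+(-9)=106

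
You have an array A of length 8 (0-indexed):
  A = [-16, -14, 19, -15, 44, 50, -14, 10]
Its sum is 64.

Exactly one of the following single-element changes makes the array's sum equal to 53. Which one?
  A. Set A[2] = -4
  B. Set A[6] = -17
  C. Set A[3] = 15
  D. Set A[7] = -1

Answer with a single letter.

Option A: A[2] 19->-4, delta=-23, new_sum=64+(-23)=41
Option B: A[6] -14->-17, delta=-3, new_sum=64+(-3)=61
Option C: A[3] -15->15, delta=30, new_sum=64+(30)=94
Option D: A[7] 10->-1, delta=-11, new_sum=64+(-11)=53 <-- matches target

Answer: D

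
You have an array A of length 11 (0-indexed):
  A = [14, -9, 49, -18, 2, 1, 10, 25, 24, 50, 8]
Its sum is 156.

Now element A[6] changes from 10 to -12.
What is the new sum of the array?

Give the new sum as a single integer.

Answer: 134

Derivation:
Old value at index 6: 10
New value at index 6: -12
Delta = -12 - 10 = -22
New sum = old_sum + delta = 156 + (-22) = 134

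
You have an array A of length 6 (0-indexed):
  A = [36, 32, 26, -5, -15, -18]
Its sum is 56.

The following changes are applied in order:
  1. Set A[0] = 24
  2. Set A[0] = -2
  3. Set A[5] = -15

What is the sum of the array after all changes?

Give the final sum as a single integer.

Answer: 21

Derivation:
Initial sum: 56
Change 1: A[0] 36 -> 24, delta = -12, sum = 44
Change 2: A[0] 24 -> -2, delta = -26, sum = 18
Change 3: A[5] -18 -> -15, delta = 3, sum = 21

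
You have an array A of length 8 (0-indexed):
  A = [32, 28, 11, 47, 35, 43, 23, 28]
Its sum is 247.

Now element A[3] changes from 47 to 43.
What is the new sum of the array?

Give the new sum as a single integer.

Old value at index 3: 47
New value at index 3: 43
Delta = 43 - 47 = -4
New sum = old_sum + delta = 247 + (-4) = 243

Answer: 243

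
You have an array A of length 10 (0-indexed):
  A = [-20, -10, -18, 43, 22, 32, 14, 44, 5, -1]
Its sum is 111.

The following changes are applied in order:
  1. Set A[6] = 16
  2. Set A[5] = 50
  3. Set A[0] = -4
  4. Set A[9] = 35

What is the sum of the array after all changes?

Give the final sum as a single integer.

Answer: 183

Derivation:
Initial sum: 111
Change 1: A[6] 14 -> 16, delta = 2, sum = 113
Change 2: A[5] 32 -> 50, delta = 18, sum = 131
Change 3: A[0] -20 -> -4, delta = 16, sum = 147
Change 4: A[9] -1 -> 35, delta = 36, sum = 183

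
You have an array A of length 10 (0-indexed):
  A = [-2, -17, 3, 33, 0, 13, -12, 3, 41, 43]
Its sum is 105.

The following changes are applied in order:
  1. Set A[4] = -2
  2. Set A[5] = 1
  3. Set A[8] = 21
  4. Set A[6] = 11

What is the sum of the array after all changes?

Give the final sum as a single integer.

Answer: 94

Derivation:
Initial sum: 105
Change 1: A[4] 0 -> -2, delta = -2, sum = 103
Change 2: A[5] 13 -> 1, delta = -12, sum = 91
Change 3: A[8] 41 -> 21, delta = -20, sum = 71
Change 4: A[6] -12 -> 11, delta = 23, sum = 94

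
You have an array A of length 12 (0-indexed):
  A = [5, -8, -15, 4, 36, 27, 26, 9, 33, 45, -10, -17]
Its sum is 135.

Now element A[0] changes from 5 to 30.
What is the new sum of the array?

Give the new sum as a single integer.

Answer: 160

Derivation:
Old value at index 0: 5
New value at index 0: 30
Delta = 30 - 5 = 25
New sum = old_sum + delta = 135 + (25) = 160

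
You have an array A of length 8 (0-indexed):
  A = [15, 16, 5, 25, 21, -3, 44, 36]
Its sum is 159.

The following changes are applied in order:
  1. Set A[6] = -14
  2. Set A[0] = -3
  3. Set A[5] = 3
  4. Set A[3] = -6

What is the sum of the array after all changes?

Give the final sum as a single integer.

Initial sum: 159
Change 1: A[6] 44 -> -14, delta = -58, sum = 101
Change 2: A[0] 15 -> -3, delta = -18, sum = 83
Change 3: A[5] -3 -> 3, delta = 6, sum = 89
Change 4: A[3] 25 -> -6, delta = -31, sum = 58

Answer: 58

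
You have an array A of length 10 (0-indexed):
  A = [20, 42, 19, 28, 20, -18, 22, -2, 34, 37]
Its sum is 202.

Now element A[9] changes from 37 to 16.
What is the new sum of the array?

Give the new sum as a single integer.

Answer: 181

Derivation:
Old value at index 9: 37
New value at index 9: 16
Delta = 16 - 37 = -21
New sum = old_sum + delta = 202 + (-21) = 181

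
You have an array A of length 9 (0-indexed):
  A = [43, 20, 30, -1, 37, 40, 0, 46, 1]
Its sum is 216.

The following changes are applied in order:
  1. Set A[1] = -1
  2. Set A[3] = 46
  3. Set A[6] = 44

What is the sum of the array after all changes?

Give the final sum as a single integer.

Answer: 286

Derivation:
Initial sum: 216
Change 1: A[1] 20 -> -1, delta = -21, sum = 195
Change 2: A[3] -1 -> 46, delta = 47, sum = 242
Change 3: A[6] 0 -> 44, delta = 44, sum = 286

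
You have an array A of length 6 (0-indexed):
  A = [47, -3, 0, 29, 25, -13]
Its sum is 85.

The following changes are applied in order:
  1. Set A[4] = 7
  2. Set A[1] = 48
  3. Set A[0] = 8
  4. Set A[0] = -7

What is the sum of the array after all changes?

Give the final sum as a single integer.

Initial sum: 85
Change 1: A[4] 25 -> 7, delta = -18, sum = 67
Change 2: A[1] -3 -> 48, delta = 51, sum = 118
Change 3: A[0] 47 -> 8, delta = -39, sum = 79
Change 4: A[0] 8 -> -7, delta = -15, sum = 64

Answer: 64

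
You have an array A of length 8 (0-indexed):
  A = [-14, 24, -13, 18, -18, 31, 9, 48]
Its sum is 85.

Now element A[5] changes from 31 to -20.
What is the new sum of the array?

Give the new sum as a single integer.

Answer: 34

Derivation:
Old value at index 5: 31
New value at index 5: -20
Delta = -20 - 31 = -51
New sum = old_sum + delta = 85 + (-51) = 34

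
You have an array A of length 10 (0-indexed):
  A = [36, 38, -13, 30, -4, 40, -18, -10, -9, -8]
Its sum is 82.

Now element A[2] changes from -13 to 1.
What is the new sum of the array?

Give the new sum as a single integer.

Old value at index 2: -13
New value at index 2: 1
Delta = 1 - -13 = 14
New sum = old_sum + delta = 82 + (14) = 96

Answer: 96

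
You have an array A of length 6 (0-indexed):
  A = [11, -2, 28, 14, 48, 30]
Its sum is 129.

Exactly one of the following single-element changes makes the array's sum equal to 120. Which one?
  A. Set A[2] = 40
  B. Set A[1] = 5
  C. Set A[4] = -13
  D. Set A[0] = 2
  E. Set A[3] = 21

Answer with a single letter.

Answer: D

Derivation:
Option A: A[2] 28->40, delta=12, new_sum=129+(12)=141
Option B: A[1] -2->5, delta=7, new_sum=129+(7)=136
Option C: A[4] 48->-13, delta=-61, new_sum=129+(-61)=68
Option D: A[0] 11->2, delta=-9, new_sum=129+(-9)=120 <-- matches target
Option E: A[3] 14->21, delta=7, new_sum=129+(7)=136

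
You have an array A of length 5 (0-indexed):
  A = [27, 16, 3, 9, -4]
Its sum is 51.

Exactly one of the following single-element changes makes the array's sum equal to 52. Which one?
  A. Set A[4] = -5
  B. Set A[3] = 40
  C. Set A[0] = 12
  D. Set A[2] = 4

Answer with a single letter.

Answer: D

Derivation:
Option A: A[4] -4->-5, delta=-1, new_sum=51+(-1)=50
Option B: A[3] 9->40, delta=31, new_sum=51+(31)=82
Option C: A[0] 27->12, delta=-15, new_sum=51+(-15)=36
Option D: A[2] 3->4, delta=1, new_sum=51+(1)=52 <-- matches target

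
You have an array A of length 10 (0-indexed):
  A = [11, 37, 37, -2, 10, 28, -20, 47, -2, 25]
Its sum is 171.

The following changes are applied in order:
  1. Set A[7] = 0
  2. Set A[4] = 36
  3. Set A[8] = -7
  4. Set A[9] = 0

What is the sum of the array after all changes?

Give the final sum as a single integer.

Answer: 120

Derivation:
Initial sum: 171
Change 1: A[7] 47 -> 0, delta = -47, sum = 124
Change 2: A[4] 10 -> 36, delta = 26, sum = 150
Change 3: A[8] -2 -> -7, delta = -5, sum = 145
Change 4: A[9] 25 -> 0, delta = -25, sum = 120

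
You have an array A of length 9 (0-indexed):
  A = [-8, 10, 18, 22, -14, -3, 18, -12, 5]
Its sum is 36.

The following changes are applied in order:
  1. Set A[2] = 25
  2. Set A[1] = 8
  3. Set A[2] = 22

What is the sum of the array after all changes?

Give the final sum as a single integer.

Answer: 38

Derivation:
Initial sum: 36
Change 1: A[2] 18 -> 25, delta = 7, sum = 43
Change 2: A[1] 10 -> 8, delta = -2, sum = 41
Change 3: A[2] 25 -> 22, delta = -3, sum = 38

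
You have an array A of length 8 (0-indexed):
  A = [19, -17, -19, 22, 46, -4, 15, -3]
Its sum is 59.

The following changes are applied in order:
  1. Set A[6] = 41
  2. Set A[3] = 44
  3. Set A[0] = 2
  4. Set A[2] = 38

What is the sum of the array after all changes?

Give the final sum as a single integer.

Initial sum: 59
Change 1: A[6] 15 -> 41, delta = 26, sum = 85
Change 2: A[3] 22 -> 44, delta = 22, sum = 107
Change 3: A[0] 19 -> 2, delta = -17, sum = 90
Change 4: A[2] -19 -> 38, delta = 57, sum = 147

Answer: 147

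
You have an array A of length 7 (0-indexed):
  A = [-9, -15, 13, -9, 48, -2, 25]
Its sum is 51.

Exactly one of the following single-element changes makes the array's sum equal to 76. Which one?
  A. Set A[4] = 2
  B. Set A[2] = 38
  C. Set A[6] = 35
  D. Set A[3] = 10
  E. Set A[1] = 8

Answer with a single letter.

Answer: B

Derivation:
Option A: A[4] 48->2, delta=-46, new_sum=51+(-46)=5
Option B: A[2] 13->38, delta=25, new_sum=51+(25)=76 <-- matches target
Option C: A[6] 25->35, delta=10, new_sum=51+(10)=61
Option D: A[3] -9->10, delta=19, new_sum=51+(19)=70
Option E: A[1] -15->8, delta=23, new_sum=51+(23)=74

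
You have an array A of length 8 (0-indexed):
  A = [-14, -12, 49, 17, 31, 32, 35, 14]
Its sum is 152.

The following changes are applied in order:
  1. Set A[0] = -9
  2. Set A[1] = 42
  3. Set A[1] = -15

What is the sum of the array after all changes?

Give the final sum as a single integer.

Answer: 154

Derivation:
Initial sum: 152
Change 1: A[0] -14 -> -9, delta = 5, sum = 157
Change 2: A[1] -12 -> 42, delta = 54, sum = 211
Change 3: A[1] 42 -> -15, delta = -57, sum = 154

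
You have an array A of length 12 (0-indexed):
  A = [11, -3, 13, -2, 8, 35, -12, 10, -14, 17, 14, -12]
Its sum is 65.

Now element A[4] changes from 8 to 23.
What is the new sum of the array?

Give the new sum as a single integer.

Old value at index 4: 8
New value at index 4: 23
Delta = 23 - 8 = 15
New sum = old_sum + delta = 65 + (15) = 80

Answer: 80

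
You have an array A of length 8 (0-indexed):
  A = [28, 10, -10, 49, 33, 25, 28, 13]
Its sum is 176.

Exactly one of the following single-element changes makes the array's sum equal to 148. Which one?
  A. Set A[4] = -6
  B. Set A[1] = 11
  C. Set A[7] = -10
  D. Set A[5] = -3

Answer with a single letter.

Answer: D

Derivation:
Option A: A[4] 33->-6, delta=-39, new_sum=176+(-39)=137
Option B: A[1] 10->11, delta=1, new_sum=176+(1)=177
Option C: A[7] 13->-10, delta=-23, new_sum=176+(-23)=153
Option D: A[5] 25->-3, delta=-28, new_sum=176+(-28)=148 <-- matches target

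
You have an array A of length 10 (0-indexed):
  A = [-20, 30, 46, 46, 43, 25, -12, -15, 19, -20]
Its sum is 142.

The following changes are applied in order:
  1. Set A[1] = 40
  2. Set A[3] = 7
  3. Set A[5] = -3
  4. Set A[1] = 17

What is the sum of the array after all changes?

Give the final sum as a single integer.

Answer: 62

Derivation:
Initial sum: 142
Change 1: A[1] 30 -> 40, delta = 10, sum = 152
Change 2: A[3] 46 -> 7, delta = -39, sum = 113
Change 3: A[5] 25 -> -3, delta = -28, sum = 85
Change 4: A[1] 40 -> 17, delta = -23, sum = 62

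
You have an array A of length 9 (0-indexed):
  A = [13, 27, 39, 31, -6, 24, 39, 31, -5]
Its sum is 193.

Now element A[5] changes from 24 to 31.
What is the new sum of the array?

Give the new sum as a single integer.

Answer: 200

Derivation:
Old value at index 5: 24
New value at index 5: 31
Delta = 31 - 24 = 7
New sum = old_sum + delta = 193 + (7) = 200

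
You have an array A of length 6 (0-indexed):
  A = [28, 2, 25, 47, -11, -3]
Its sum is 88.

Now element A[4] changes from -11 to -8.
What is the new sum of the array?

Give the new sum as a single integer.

Old value at index 4: -11
New value at index 4: -8
Delta = -8 - -11 = 3
New sum = old_sum + delta = 88 + (3) = 91

Answer: 91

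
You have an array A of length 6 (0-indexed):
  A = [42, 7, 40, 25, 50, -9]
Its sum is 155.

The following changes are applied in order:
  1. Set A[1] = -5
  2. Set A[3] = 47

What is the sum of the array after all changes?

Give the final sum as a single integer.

Answer: 165

Derivation:
Initial sum: 155
Change 1: A[1] 7 -> -5, delta = -12, sum = 143
Change 2: A[3] 25 -> 47, delta = 22, sum = 165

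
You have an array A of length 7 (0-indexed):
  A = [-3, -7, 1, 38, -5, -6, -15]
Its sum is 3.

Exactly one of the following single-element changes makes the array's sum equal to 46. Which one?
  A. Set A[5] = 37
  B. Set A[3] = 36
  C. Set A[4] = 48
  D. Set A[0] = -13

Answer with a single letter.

Option A: A[5] -6->37, delta=43, new_sum=3+(43)=46 <-- matches target
Option B: A[3] 38->36, delta=-2, new_sum=3+(-2)=1
Option C: A[4] -5->48, delta=53, new_sum=3+(53)=56
Option D: A[0] -3->-13, delta=-10, new_sum=3+(-10)=-7

Answer: A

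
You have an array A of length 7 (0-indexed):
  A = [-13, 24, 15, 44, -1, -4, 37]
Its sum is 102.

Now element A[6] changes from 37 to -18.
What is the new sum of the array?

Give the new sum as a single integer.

Old value at index 6: 37
New value at index 6: -18
Delta = -18 - 37 = -55
New sum = old_sum + delta = 102 + (-55) = 47

Answer: 47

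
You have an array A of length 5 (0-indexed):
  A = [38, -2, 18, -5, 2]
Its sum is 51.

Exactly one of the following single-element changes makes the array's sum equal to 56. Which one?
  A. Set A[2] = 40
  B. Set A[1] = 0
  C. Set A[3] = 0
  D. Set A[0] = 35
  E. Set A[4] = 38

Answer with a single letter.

Option A: A[2] 18->40, delta=22, new_sum=51+(22)=73
Option B: A[1] -2->0, delta=2, new_sum=51+(2)=53
Option C: A[3] -5->0, delta=5, new_sum=51+(5)=56 <-- matches target
Option D: A[0] 38->35, delta=-3, new_sum=51+(-3)=48
Option E: A[4] 2->38, delta=36, new_sum=51+(36)=87

Answer: C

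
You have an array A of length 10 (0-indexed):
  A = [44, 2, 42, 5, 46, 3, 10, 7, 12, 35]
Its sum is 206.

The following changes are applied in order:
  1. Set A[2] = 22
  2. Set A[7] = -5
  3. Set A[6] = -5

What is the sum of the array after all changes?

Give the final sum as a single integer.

Initial sum: 206
Change 1: A[2] 42 -> 22, delta = -20, sum = 186
Change 2: A[7] 7 -> -5, delta = -12, sum = 174
Change 3: A[6] 10 -> -5, delta = -15, sum = 159

Answer: 159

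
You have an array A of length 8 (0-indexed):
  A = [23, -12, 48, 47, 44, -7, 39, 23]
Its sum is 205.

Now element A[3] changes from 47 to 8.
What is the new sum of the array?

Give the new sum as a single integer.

Answer: 166

Derivation:
Old value at index 3: 47
New value at index 3: 8
Delta = 8 - 47 = -39
New sum = old_sum + delta = 205 + (-39) = 166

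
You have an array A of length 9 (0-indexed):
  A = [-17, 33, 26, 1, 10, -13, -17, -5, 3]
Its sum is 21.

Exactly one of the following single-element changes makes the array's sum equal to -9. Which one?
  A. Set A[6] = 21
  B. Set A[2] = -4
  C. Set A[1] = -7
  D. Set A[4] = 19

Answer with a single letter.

Option A: A[6] -17->21, delta=38, new_sum=21+(38)=59
Option B: A[2] 26->-4, delta=-30, new_sum=21+(-30)=-9 <-- matches target
Option C: A[1] 33->-7, delta=-40, new_sum=21+(-40)=-19
Option D: A[4] 10->19, delta=9, new_sum=21+(9)=30

Answer: B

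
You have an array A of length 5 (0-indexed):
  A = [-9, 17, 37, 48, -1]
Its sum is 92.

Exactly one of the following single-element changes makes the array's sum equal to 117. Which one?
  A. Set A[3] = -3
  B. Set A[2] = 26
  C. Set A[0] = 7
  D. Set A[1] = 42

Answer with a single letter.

Option A: A[3] 48->-3, delta=-51, new_sum=92+(-51)=41
Option B: A[2] 37->26, delta=-11, new_sum=92+(-11)=81
Option C: A[0] -9->7, delta=16, new_sum=92+(16)=108
Option D: A[1] 17->42, delta=25, new_sum=92+(25)=117 <-- matches target

Answer: D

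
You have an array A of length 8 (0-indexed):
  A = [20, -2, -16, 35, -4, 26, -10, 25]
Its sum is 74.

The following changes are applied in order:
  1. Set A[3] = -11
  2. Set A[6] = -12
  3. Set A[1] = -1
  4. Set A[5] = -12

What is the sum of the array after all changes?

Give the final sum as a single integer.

Answer: -11

Derivation:
Initial sum: 74
Change 1: A[3] 35 -> -11, delta = -46, sum = 28
Change 2: A[6] -10 -> -12, delta = -2, sum = 26
Change 3: A[1] -2 -> -1, delta = 1, sum = 27
Change 4: A[5] 26 -> -12, delta = -38, sum = -11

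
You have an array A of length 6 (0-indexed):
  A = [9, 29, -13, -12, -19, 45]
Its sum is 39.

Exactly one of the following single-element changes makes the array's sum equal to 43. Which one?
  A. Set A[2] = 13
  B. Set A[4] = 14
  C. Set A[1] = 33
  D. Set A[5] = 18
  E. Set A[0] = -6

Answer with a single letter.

Option A: A[2] -13->13, delta=26, new_sum=39+(26)=65
Option B: A[4] -19->14, delta=33, new_sum=39+(33)=72
Option C: A[1] 29->33, delta=4, new_sum=39+(4)=43 <-- matches target
Option D: A[5] 45->18, delta=-27, new_sum=39+(-27)=12
Option E: A[0] 9->-6, delta=-15, new_sum=39+(-15)=24

Answer: C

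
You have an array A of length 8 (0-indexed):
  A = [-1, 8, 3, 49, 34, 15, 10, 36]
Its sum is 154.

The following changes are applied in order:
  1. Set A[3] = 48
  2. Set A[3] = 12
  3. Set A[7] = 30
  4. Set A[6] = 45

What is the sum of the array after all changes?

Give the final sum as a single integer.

Initial sum: 154
Change 1: A[3] 49 -> 48, delta = -1, sum = 153
Change 2: A[3] 48 -> 12, delta = -36, sum = 117
Change 3: A[7] 36 -> 30, delta = -6, sum = 111
Change 4: A[6] 10 -> 45, delta = 35, sum = 146

Answer: 146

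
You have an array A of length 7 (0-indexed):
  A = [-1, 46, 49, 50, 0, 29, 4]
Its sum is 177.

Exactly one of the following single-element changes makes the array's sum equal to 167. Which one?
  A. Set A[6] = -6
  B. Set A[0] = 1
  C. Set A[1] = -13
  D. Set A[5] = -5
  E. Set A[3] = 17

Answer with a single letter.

Answer: A

Derivation:
Option A: A[6] 4->-6, delta=-10, new_sum=177+(-10)=167 <-- matches target
Option B: A[0] -1->1, delta=2, new_sum=177+(2)=179
Option C: A[1] 46->-13, delta=-59, new_sum=177+(-59)=118
Option D: A[5] 29->-5, delta=-34, new_sum=177+(-34)=143
Option E: A[3] 50->17, delta=-33, new_sum=177+(-33)=144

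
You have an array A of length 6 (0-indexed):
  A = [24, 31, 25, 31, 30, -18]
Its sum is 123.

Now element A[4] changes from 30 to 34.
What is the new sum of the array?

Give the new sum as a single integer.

Answer: 127

Derivation:
Old value at index 4: 30
New value at index 4: 34
Delta = 34 - 30 = 4
New sum = old_sum + delta = 123 + (4) = 127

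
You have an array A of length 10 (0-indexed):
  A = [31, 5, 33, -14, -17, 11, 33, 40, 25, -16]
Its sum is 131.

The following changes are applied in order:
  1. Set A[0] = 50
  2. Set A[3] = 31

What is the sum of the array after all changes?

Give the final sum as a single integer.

Initial sum: 131
Change 1: A[0] 31 -> 50, delta = 19, sum = 150
Change 2: A[3] -14 -> 31, delta = 45, sum = 195

Answer: 195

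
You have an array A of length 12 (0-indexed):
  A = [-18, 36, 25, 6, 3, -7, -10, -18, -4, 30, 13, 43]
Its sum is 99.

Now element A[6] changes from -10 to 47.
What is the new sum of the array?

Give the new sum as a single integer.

Old value at index 6: -10
New value at index 6: 47
Delta = 47 - -10 = 57
New sum = old_sum + delta = 99 + (57) = 156

Answer: 156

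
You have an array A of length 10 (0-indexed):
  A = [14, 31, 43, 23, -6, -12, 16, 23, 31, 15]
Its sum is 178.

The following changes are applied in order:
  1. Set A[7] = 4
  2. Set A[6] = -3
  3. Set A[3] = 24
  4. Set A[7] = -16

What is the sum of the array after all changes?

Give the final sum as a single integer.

Answer: 121

Derivation:
Initial sum: 178
Change 1: A[7] 23 -> 4, delta = -19, sum = 159
Change 2: A[6] 16 -> -3, delta = -19, sum = 140
Change 3: A[3] 23 -> 24, delta = 1, sum = 141
Change 4: A[7] 4 -> -16, delta = -20, sum = 121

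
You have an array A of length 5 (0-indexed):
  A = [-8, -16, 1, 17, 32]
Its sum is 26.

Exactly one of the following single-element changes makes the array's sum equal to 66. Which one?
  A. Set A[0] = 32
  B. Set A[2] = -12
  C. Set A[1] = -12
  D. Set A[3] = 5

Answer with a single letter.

Answer: A

Derivation:
Option A: A[0] -8->32, delta=40, new_sum=26+(40)=66 <-- matches target
Option B: A[2] 1->-12, delta=-13, new_sum=26+(-13)=13
Option C: A[1] -16->-12, delta=4, new_sum=26+(4)=30
Option D: A[3] 17->5, delta=-12, new_sum=26+(-12)=14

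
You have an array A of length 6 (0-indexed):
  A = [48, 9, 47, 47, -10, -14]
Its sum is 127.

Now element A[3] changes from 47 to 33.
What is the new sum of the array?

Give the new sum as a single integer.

Answer: 113

Derivation:
Old value at index 3: 47
New value at index 3: 33
Delta = 33 - 47 = -14
New sum = old_sum + delta = 127 + (-14) = 113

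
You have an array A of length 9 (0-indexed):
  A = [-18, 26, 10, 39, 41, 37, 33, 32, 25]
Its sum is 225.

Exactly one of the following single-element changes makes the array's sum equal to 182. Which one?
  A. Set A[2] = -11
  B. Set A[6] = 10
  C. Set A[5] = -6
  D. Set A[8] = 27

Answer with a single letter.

Answer: C

Derivation:
Option A: A[2] 10->-11, delta=-21, new_sum=225+(-21)=204
Option B: A[6] 33->10, delta=-23, new_sum=225+(-23)=202
Option C: A[5] 37->-6, delta=-43, new_sum=225+(-43)=182 <-- matches target
Option D: A[8] 25->27, delta=2, new_sum=225+(2)=227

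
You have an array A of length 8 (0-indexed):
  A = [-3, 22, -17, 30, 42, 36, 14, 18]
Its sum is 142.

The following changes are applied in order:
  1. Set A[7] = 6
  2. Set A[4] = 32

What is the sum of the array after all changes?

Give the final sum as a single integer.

Answer: 120

Derivation:
Initial sum: 142
Change 1: A[7] 18 -> 6, delta = -12, sum = 130
Change 2: A[4] 42 -> 32, delta = -10, sum = 120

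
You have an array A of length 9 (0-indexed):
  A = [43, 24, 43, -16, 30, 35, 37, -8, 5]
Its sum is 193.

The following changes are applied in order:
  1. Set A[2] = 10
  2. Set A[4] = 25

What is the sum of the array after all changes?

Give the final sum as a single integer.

Answer: 155

Derivation:
Initial sum: 193
Change 1: A[2] 43 -> 10, delta = -33, sum = 160
Change 2: A[4] 30 -> 25, delta = -5, sum = 155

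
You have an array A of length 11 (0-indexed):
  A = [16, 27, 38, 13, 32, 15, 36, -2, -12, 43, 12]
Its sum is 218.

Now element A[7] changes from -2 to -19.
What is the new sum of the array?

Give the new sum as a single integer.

Old value at index 7: -2
New value at index 7: -19
Delta = -19 - -2 = -17
New sum = old_sum + delta = 218 + (-17) = 201

Answer: 201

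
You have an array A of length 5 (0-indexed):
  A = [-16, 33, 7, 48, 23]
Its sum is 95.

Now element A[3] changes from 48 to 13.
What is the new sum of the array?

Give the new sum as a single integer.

Old value at index 3: 48
New value at index 3: 13
Delta = 13 - 48 = -35
New sum = old_sum + delta = 95 + (-35) = 60

Answer: 60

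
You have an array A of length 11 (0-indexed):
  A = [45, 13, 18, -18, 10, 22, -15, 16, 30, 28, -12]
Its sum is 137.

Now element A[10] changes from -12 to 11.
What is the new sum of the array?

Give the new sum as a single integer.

Answer: 160

Derivation:
Old value at index 10: -12
New value at index 10: 11
Delta = 11 - -12 = 23
New sum = old_sum + delta = 137 + (23) = 160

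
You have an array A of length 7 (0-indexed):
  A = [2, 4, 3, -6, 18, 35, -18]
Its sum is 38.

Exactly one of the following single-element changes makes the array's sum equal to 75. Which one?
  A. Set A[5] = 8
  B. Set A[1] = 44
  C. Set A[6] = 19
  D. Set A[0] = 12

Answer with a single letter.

Answer: C

Derivation:
Option A: A[5] 35->8, delta=-27, new_sum=38+(-27)=11
Option B: A[1] 4->44, delta=40, new_sum=38+(40)=78
Option C: A[6] -18->19, delta=37, new_sum=38+(37)=75 <-- matches target
Option D: A[0] 2->12, delta=10, new_sum=38+(10)=48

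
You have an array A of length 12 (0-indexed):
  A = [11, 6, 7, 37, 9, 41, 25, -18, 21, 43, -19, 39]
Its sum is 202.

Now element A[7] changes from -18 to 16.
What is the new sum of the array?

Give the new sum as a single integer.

Old value at index 7: -18
New value at index 7: 16
Delta = 16 - -18 = 34
New sum = old_sum + delta = 202 + (34) = 236

Answer: 236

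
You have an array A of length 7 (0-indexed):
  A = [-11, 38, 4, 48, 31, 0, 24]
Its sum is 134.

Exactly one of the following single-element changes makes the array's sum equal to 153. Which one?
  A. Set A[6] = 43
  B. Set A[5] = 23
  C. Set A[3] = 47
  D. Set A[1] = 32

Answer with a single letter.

Answer: A

Derivation:
Option A: A[6] 24->43, delta=19, new_sum=134+(19)=153 <-- matches target
Option B: A[5] 0->23, delta=23, new_sum=134+(23)=157
Option C: A[3] 48->47, delta=-1, new_sum=134+(-1)=133
Option D: A[1] 38->32, delta=-6, new_sum=134+(-6)=128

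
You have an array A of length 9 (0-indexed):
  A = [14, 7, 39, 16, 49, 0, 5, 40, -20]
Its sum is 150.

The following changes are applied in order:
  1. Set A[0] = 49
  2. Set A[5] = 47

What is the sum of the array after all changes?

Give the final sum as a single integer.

Answer: 232

Derivation:
Initial sum: 150
Change 1: A[0] 14 -> 49, delta = 35, sum = 185
Change 2: A[5] 0 -> 47, delta = 47, sum = 232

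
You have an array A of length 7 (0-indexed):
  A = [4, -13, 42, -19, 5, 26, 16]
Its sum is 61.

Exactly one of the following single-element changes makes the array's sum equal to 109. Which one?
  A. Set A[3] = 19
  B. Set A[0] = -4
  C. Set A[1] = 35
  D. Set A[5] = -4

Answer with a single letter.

Answer: C

Derivation:
Option A: A[3] -19->19, delta=38, new_sum=61+(38)=99
Option B: A[0] 4->-4, delta=-8, new_sum=61+(-8)=53
Option C: A[1] -13->35, delta=48, new_sum=61+(48)=109 <-- matches target
Option D: A[5] 26->-4, delta=-30, new_sum=61+(-30)=31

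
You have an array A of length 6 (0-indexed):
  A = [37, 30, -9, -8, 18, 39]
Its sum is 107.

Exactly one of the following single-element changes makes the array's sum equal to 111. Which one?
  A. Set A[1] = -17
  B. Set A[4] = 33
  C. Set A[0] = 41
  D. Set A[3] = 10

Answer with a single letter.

Option A: A[1] 30->-17, delta=-47, new_sum=107+(-47)=60
Option B: A[4] 18->33, delta=15, new_sum=107+(15)=122
Option C: A[0] 37->41, delta=4, new_sum=107+(4)=111 <-- matches target
Option D: A[3] -8->10, delta=18, new_sum=107+(18)=125

Answer: C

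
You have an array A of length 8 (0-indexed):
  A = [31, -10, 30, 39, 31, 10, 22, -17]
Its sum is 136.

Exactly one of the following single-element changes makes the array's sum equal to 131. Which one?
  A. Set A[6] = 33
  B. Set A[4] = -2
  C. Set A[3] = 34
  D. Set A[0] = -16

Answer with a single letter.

Option A: A[6] 22->33, delta=11, new_sum=136+(11)=147
Option B: A[4] 31->-2, delta=-33, new_sum=136+(-33)=103
Option C: A[3] 39->34, delta=-5, new_sum=136+(-5)=131 <-- matches target
Option D: A[0] 31->-16, delta=-47, new_sum=136+(-47)=89

Answer: C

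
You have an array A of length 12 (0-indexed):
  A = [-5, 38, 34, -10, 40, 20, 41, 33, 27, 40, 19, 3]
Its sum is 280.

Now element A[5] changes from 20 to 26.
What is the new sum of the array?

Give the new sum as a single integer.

Answer: 286

Derivation:
Old value at index 5: 20
New value at index 5: 26
Delta = 26 - 20 = 6
New sum = old_sum + delta = 280 + (6) = 286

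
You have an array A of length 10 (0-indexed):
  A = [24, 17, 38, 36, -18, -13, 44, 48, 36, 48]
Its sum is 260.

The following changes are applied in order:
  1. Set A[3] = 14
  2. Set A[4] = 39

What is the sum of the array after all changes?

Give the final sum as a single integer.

Answer: 295

Derivation:
Initial sum: 260
Change 1: A[3] 36 -> 14, delta = -22, sum = 238
Change 2: A[4] -18 -> 39, delta = 57, sum = 295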